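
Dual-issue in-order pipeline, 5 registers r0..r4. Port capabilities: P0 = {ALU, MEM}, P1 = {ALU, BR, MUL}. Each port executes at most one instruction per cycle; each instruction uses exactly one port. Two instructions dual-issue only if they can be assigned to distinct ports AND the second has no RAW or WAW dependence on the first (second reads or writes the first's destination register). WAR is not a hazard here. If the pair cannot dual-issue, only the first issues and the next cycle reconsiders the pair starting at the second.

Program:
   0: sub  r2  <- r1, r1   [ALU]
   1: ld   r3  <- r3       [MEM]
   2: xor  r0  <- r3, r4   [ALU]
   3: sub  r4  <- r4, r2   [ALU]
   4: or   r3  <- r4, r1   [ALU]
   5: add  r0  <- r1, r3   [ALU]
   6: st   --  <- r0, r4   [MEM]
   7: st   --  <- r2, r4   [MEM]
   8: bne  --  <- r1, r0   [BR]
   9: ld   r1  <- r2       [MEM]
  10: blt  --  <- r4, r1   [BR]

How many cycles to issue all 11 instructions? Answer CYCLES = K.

t=0 i0+i1:sub/ld ; 2-wide
t=1 i2+i3:xor/sub ; 2-wide
t=2 i4:or ; RAW r3
t=3 i5:add ; RAW r0
t=4 i6:st ; no-port MEM/MEM
t=5 i7+i8:st/bne ; 2-wide
t=6 i9:ld ; RAW r1
t=7 i10:blt ; tail

CYCLES = 8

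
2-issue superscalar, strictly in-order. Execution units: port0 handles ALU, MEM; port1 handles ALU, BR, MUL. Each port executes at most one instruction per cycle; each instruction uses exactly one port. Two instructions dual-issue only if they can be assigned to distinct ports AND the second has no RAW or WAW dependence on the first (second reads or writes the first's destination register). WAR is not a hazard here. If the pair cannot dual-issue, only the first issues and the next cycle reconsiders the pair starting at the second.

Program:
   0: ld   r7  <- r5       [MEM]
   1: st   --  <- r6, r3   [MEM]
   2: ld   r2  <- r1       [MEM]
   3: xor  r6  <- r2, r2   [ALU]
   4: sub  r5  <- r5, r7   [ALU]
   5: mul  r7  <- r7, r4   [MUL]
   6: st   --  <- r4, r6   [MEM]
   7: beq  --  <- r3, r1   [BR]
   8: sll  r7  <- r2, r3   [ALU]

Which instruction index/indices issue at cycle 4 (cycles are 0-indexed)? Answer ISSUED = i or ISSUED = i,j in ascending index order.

ISSUED = 5,6

  cy0 -> i0 (ld) no-port MEM/MEM
  cy1 -> i1 (st) no-port MEM/MEM
  cy2 -> i2 (ld) RAW r2
  cy3 -> i3,i4 (xor+sub) pair
  cy4 -> i5,i6 (mul+st) pair
  cy5 -> i7,i8 (beq+sll) pair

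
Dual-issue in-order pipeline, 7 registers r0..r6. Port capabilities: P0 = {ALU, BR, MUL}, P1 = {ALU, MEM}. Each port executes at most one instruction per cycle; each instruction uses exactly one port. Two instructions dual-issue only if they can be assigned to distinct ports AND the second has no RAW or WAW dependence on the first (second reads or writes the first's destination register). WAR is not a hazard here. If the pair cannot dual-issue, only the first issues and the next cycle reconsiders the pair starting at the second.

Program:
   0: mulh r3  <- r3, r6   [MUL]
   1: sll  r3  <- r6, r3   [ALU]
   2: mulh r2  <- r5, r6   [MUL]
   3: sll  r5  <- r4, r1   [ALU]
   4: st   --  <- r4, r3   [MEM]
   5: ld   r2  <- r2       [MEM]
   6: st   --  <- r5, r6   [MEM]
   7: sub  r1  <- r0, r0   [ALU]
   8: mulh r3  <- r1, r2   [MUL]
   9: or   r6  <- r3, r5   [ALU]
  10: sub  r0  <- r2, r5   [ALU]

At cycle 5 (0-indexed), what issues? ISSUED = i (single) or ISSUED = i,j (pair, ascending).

ISSUED = 8

[0] i0  mulh  -- RAW+WAW r3
[1] i1/i2  sll+mulh  -- dual
[2] i3/i4  sll+st  -- dual
[3] i5  ld  -- no-port MEM/MEM
[4] i6/i7  st+sub  -- dual
[5] i8  mulh  -- RAW r3
[6] i9/i10  or+sub  -- dual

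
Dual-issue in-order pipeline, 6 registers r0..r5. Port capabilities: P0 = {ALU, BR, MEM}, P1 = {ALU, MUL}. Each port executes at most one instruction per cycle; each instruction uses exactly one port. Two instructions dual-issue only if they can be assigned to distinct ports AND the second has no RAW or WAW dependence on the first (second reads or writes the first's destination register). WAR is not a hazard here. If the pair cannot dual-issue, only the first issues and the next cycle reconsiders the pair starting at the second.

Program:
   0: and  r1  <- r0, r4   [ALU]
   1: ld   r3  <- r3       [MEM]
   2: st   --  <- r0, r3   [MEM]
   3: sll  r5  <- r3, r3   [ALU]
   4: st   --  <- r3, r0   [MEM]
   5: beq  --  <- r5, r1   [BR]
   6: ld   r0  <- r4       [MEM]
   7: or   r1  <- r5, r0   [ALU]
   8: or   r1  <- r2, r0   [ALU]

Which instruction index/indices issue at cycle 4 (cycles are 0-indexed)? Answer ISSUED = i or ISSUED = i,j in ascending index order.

c0: i0/i1 and.ALU;ld.MEM  2-wide
c1: i2/i3 st.MEM;sll.ALU  2-wide
c2: i4 st.MEM  no-port MEM/BR
c3: i5 beq.BR  no-port BR/MEM
c4: i6 ld.MEM  RAW r0
c5: i7 or.ALU  WAW r1
c6: i8 or.ALU  tail

ISSUED = 6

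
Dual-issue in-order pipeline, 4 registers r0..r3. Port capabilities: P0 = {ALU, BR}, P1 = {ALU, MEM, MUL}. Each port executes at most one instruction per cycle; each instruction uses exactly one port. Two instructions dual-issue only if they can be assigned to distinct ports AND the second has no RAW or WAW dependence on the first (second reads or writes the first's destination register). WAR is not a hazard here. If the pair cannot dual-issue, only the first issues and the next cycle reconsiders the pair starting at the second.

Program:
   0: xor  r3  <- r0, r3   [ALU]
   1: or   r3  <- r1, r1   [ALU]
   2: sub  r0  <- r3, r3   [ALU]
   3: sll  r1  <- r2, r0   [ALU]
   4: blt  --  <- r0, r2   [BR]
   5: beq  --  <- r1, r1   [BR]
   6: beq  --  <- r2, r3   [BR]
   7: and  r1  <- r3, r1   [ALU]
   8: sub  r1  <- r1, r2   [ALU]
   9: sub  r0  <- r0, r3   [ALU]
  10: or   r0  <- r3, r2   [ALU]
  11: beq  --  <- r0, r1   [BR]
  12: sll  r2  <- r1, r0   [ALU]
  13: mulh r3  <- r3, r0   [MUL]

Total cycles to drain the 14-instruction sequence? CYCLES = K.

CYCLES = 10

  cy0 -> i0 (xor.ALU) WAW r3
  cy1 -> i1 (or.ALU) RAW r3
  cy2 -> i2 (sub.ALU) RAW r0
  cy3 -> i3&i4 (sll.ALU;blt.BR) 2-wide
  cy4 -> i5 (beq.BR) no-port BR/BR
  cy5 -> i6&i7 (beq.BR;and.ALU) 2-wide
  cy6 -> i8&i9 (sub.ALU;sub.ALU) 2-wide
  cy7 -> i10 (or.ALU) RAW r0
  cy8 -> i11&i12 (beq.BR;sll.ALU) 2-wide
  cy9 -> i13 (mulh.MUL) tail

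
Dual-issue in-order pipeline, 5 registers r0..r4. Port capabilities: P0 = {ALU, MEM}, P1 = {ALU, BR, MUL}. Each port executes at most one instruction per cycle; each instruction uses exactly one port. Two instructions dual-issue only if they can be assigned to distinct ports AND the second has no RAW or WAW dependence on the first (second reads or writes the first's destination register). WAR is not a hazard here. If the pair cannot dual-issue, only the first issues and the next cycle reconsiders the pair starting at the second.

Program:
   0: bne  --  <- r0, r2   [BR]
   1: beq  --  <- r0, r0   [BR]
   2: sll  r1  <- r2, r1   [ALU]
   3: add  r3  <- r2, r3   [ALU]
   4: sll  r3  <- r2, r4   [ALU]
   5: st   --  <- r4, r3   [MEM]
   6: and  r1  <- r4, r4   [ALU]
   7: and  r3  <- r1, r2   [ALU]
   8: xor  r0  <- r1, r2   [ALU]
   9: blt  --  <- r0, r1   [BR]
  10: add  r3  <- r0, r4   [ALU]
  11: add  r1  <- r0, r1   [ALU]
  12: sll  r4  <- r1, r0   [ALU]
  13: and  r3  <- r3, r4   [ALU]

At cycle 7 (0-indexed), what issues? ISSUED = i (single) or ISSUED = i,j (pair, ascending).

ISSUED = 11

#0 head=0: bne i0 no-port BR/BR
#1 head=1: beq;sll i1&i2 pair
#2 head=3: add i3 WAW r3
#3 head=4: sll i4 RAW r3
#4 head=5: st;and i5&i6 pair
#5 head=7: and;xor i7&i8 pair
#6 head=9: blt;add i9&i10 pair
#7 head=11: add i11 RAW r1
#8 head=12: sll i12 RAW r4
#9 head=13: and i13 tail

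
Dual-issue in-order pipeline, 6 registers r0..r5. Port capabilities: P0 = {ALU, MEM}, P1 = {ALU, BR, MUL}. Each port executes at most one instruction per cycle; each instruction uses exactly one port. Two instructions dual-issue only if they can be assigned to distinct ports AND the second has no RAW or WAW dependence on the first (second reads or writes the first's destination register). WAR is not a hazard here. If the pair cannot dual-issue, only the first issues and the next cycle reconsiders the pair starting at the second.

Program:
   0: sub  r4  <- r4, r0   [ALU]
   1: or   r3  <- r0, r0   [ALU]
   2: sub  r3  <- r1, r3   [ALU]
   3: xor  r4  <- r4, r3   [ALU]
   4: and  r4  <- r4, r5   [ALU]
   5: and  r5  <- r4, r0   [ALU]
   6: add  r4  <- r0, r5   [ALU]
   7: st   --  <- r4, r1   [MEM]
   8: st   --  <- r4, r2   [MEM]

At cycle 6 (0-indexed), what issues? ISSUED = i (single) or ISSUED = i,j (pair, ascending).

ISSUED = 7

#0 head=0: sub.ALU;or.ALU i0&i1 dual
#1 head=2: sub.ALU i2 RAW r3
#2 head=3: xor.ALU i3 RAW+WAW r4
#3 head=4: and.ALU i4 RAW r4
#4 head=5: and.ALU i5 RAW r5
#5 head=6: add.ALU i6 RAW r4
#6 head=7: st.MEM i7 no-port MEM/MEM
#7 head=8: st.MEM i8 tail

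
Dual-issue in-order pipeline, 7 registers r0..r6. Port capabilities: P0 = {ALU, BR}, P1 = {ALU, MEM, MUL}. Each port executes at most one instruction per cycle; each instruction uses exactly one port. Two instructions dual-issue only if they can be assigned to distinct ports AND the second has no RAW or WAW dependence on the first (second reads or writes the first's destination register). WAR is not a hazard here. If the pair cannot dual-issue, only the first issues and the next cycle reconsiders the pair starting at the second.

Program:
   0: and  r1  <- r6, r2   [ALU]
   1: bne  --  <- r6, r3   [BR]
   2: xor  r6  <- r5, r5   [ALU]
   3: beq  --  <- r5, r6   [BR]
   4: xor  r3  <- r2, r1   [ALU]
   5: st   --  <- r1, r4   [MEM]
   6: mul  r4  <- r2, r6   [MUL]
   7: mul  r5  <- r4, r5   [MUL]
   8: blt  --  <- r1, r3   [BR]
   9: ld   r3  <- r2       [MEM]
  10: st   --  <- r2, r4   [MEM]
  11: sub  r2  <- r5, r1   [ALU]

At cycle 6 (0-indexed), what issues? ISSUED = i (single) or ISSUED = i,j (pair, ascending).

  cy0 -> i0/i1 (and.ALU bne.BR) dual
  cy1 -> i2 (xor.ALU) RAW r6
  cy2 -> i3/i4 (beq.BR xor.ALU) dual
  cy3 -> i5 (st.MEM) no-port MEM/MUL
  cy4 -> i6 (mul.MUL) no-port MUL/MUL
  cy5 -> i7/i8 (mul.MUL blt.BR) dual
  cy6 -> i9 (ld.MEM) no-port MEM/MEM
  cy7 -> i10/i11 (st.MEM sub.ALU) dual

ISSUED = 9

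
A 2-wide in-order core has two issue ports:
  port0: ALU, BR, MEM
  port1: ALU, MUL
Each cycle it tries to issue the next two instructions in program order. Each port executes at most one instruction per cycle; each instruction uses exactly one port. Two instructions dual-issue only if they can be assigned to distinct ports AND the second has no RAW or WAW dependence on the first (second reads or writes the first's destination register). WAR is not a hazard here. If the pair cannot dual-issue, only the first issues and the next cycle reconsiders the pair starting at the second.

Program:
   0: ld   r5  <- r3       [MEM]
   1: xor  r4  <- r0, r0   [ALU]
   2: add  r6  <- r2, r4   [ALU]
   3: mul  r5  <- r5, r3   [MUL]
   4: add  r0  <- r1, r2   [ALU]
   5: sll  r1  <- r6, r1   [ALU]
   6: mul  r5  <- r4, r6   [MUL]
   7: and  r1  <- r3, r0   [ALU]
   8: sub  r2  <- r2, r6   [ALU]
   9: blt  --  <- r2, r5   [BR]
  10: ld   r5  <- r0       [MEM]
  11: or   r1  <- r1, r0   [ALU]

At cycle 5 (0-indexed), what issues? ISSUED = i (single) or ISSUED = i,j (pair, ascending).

ISSUED = 9

#0 head=0: ld;xor i0/i1 pair
#1 head=2: add;mul i2/i3 pair
#2 head=4: add;sll i4/i5 pair
#3 head=6: mul;and i6/i7 pair
#4 head=8: sub i8 RAW r2
#5 head=9: blt i9 no-port BR/MEM
#6 head=10: ld;or i10/i11 pair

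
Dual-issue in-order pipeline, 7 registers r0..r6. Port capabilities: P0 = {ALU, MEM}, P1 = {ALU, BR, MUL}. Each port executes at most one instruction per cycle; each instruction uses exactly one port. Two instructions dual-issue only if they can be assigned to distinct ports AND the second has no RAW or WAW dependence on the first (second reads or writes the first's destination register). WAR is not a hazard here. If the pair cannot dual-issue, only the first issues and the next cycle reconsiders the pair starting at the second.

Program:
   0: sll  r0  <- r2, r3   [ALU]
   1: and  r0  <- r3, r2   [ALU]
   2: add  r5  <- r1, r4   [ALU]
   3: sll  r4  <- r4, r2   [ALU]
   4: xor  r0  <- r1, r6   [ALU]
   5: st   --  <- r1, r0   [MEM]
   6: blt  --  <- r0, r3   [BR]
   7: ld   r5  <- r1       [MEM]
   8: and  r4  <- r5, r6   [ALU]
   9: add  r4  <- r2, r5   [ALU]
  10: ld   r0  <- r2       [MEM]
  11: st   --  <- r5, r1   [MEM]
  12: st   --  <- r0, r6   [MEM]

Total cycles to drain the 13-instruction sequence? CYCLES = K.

[0] i0  sll  -- WAW r0
[1] i1+i2  and add  -- dual
[2] i3+i4  sll xor  -- dual
[3] i5+i6  st blt  -- dual
[4] i7  ld  -- RAW r5
[5] i8  and  -- WAW r4
[6] i9+i10  add ld  -- dual
[7] i11  st  -- no-port MEM/MEM
[8] i12  st  -- tail

CYCLES = 9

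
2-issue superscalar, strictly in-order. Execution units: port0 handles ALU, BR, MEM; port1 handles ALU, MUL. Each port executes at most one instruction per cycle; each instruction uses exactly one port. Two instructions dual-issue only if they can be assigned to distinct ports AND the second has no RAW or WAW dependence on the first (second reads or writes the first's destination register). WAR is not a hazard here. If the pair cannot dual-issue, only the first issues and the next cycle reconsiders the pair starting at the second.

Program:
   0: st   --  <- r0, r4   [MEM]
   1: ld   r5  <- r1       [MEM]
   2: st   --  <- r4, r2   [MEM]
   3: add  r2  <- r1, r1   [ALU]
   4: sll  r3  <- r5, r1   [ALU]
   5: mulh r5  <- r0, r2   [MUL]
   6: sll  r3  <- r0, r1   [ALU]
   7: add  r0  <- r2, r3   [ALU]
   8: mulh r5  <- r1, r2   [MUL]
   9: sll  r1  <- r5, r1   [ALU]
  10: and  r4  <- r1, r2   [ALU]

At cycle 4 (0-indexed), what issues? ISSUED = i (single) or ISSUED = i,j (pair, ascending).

t=0 i0:st.MEM ; no-port MEM/MEM
t=1 i1:ld.MEM ; no-port MEM/MEM
t=2 i2&i3:st.MEM/add.ALU ; pair
t=3 i4&i5:sll.ALU/mulh.MUL ; pair
t=4 i6:sll.ALU ; RAW r3
t=5 i7&i8:add.ALU/mulh.MUL ; pair
t=6 i9:sll.ALU ; RAW r1
t=7 i10:and.ALU ; tail

ISSUED = 6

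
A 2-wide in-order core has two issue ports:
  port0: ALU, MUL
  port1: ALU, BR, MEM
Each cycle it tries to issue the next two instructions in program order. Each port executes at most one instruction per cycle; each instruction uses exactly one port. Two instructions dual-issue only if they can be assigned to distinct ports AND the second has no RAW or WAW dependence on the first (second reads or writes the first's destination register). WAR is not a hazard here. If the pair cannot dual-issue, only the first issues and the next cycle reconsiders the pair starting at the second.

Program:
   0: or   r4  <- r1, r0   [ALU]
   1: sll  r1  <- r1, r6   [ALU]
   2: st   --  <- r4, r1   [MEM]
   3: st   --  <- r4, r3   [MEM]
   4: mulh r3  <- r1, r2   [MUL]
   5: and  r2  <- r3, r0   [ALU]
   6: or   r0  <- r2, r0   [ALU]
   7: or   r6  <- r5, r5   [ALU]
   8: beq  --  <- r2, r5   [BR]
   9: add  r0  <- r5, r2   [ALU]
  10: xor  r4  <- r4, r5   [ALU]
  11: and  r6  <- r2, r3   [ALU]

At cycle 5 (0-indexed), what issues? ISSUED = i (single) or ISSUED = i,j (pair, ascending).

0. or sll @i0/i1  | pair
1. st @i2  | no-port MEM/MEM
2. st mulh @i3/i4  | pair
3. and @i5  | RAW r2
4. or or @i6/i7  | pair
5. beq add @i8/i9  | pair
6. xor and @i10/i11  | pair

ISSUED = 8,9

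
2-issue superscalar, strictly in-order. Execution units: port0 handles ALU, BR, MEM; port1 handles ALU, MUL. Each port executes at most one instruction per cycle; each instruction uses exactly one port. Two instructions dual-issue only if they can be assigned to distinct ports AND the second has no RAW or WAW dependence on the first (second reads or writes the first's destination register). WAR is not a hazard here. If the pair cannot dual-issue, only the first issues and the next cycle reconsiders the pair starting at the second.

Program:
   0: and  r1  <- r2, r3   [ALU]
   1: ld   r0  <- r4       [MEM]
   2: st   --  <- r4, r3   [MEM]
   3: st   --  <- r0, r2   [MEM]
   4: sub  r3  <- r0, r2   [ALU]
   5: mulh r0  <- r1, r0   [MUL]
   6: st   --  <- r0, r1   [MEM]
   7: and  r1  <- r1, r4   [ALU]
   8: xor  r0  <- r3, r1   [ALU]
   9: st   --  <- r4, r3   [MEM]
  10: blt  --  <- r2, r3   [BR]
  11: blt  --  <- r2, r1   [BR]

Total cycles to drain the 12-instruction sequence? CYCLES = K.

CYCLES = 8

  cy0 -> i0+i1 (and;ld) 2-wide
  cy1 -> i2 (st) no-port MEM/MEM
  cy2 -> i3+i4 (st;sub) 2-wide
  cy3 -> i5 (mulh) RAW r0
  cy4 -> i6+i7 (st;and) 2-wide
  cy5 -> i8+i9 (xor;st) 2-wide
  cy6 -> i10 (blt) no-port BR/BR
  cy7 -> i11 (blt) tail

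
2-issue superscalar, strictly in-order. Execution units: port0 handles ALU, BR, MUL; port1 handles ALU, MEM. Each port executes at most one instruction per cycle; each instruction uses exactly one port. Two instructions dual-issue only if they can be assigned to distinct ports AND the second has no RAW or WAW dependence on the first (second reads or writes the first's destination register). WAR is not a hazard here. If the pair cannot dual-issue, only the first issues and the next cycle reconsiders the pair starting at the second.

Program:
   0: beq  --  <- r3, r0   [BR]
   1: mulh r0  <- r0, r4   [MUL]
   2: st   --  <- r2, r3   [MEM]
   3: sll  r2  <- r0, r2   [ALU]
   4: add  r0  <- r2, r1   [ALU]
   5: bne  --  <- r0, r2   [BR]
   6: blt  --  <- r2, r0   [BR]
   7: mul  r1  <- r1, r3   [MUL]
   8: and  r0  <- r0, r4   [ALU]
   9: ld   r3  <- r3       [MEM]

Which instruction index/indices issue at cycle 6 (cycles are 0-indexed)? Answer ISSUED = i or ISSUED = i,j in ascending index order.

0. beq.BR @i0  | no-port BR/MUL
1. mulh.MUL;st.MEM @i1&i2  | dual
2. sll.ALU @i3  | RAW r2
3. add.ALU @i4  | RAW r0
4. bne.BR @i5  | no-port BR/BR
5. blt.BR @i6  | no-port BR/MUL
6. mul.MUL;and.ALU @i7&i8  | dual
7. ld.MEM @i9  | tail

ISSUED = 7,8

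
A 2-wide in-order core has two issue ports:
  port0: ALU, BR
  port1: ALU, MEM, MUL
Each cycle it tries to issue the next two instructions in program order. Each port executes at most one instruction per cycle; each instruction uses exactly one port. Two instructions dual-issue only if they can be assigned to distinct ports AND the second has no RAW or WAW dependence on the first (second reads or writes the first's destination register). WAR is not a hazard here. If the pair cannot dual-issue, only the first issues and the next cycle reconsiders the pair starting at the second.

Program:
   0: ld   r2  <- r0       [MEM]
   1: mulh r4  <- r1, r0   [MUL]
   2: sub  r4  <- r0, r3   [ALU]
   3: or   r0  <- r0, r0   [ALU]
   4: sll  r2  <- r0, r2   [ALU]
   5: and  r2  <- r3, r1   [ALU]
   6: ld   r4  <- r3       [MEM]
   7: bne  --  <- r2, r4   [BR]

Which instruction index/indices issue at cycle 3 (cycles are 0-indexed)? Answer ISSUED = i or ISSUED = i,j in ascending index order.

t=0 i0:ld ; no-port MEM/MUL
t=1 i1:mulh ; WAW r4
t=2 i2&i3:sub or ; dual
t=3 i4:sll ; WAW r2
t=4 i5&i6:and ld ; dual
t=5 i7:bne ; tail

ISSUED = 4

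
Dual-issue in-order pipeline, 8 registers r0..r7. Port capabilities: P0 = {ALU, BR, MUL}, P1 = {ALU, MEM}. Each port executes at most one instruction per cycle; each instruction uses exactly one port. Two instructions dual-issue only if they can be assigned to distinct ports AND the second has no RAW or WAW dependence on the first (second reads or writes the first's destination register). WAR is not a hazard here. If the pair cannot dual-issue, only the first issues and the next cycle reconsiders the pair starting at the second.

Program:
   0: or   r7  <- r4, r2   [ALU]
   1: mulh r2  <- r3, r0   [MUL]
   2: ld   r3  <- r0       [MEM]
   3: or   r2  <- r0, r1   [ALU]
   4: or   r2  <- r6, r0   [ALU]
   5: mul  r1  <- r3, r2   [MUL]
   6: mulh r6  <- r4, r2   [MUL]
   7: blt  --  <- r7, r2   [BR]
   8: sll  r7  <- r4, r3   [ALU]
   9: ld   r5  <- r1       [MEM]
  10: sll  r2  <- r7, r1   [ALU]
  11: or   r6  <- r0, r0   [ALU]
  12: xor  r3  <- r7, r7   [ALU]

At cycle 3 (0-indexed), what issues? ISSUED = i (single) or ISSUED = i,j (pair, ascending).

  cy0 -> i0/i1 (or;mulh) 2-wide
  cy1 -> i2/i3 (ld;or) 2-wide
  cy2 -> i4 (or) RAW r2
  cy3 -> i5 (mul) no-port MUL/MUL
  cy4 -> i6 (mulh) no-port MUL/BR
  cy5 -> i7/i8 (blt;sll) 2-wide
  cy6 -> i9/i10 (ld;sll) 2-wide
  cy7 -> i11/i12 (or;xor) 2-wide

ISSUED = 5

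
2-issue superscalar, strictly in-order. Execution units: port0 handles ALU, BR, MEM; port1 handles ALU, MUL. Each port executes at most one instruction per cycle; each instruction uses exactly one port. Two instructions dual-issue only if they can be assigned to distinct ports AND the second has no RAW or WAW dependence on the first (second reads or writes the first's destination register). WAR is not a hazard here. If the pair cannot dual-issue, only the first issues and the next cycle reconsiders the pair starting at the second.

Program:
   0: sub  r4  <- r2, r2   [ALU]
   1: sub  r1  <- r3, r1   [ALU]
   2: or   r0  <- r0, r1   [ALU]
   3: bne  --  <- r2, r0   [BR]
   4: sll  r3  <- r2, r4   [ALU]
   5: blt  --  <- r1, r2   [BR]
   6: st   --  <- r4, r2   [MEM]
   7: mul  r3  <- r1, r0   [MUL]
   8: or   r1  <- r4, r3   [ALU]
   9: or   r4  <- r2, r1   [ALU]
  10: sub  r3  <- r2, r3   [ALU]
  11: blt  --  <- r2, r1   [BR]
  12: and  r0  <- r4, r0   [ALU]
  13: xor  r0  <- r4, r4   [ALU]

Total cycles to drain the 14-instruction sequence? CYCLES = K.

CYCLES = 9

[0] i0+i1  sub.ALU/sub.ALU  -- dual
[1] i2  or.ALU  -- RAW r0
[2] i3+i4  bne.BR/sll.ALU  -- dual
[3] i5  blt.BR  -- no-port BR/MEM
[4] i6+i7  st.MEM/mul.MUL  -- dual
[5] i8  or.ALU  -- RAW r1
[6] i9+i10  or.ALU/sub.ALU  -- dual
[7] i11+i12  blt.BR/and.ALU  -- dual
[8] i13  xor.ALU  -- tail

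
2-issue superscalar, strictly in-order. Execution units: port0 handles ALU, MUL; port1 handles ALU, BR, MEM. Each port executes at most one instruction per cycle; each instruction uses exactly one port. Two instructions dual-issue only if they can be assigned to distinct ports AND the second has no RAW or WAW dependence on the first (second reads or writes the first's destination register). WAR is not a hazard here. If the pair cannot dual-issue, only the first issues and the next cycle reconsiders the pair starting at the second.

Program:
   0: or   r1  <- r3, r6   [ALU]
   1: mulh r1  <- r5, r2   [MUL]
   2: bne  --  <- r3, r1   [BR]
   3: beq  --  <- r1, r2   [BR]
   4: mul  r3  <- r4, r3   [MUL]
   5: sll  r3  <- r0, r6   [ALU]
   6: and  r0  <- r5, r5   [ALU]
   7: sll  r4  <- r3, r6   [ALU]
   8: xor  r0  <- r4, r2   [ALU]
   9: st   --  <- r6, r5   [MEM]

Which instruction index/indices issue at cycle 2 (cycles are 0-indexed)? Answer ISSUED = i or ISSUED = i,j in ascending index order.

ISSUED = 2

#0 head=0: or.ALU i0 WAW r1
#1 head=1: mulh.MUL i1 RAW r1
#2 head=2: bne.BR i2 no-port BR/BR
#3 head=3: beq.BR/mul.MUL i3/i4 dual
#4 head=5: sll.ALU/and.ALU i5/i6 dual
#5 head=7: sll.ALU i7 RAW r4
#6 head=8: xor.ALU/st.MEM i8/i9 dual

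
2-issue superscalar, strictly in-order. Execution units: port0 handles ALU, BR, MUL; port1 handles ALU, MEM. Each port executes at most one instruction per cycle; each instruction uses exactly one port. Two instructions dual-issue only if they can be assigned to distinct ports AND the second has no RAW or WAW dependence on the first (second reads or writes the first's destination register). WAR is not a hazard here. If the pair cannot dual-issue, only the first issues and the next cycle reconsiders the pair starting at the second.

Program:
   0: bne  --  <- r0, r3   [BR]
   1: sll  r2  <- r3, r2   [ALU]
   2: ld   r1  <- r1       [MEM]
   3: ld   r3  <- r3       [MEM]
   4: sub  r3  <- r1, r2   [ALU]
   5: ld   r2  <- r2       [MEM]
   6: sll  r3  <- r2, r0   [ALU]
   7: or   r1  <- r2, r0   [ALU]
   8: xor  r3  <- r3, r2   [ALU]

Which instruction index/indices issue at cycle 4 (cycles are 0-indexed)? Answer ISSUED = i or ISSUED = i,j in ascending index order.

0. bne.BR/sll.ALU @i0/i1  | pair
1. ld.MEM @i2  | no-port MEM/MEM
2. ld.MEM @i3  | WAW r3
3. sub.ALU/ld.MEM @i4/i5  | pair
4. sll.ALU/or.ALU @i6/i7  | pair
5. xor.ALU @i8  | tail

ISSUED = 6,7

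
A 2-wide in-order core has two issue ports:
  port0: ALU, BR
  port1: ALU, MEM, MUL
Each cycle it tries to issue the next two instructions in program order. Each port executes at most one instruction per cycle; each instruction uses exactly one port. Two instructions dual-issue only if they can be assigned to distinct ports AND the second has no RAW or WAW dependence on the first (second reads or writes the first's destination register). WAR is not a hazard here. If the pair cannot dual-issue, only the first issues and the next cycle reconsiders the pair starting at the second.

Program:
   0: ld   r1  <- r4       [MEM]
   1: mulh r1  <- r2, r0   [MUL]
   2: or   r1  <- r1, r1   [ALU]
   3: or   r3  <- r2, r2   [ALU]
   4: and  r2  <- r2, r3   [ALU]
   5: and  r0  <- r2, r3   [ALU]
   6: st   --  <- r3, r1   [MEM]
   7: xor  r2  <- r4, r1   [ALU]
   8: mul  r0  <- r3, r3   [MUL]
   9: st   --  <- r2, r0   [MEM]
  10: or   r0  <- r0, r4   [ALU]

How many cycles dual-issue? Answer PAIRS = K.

#0 head=0: ld i0 no-port MEM/MUL
#1 head=1: mulh i1 RAW+WAW r1
#2 head=2: or+or i2/i3 pair
#3 head=4: and i4 RAW r2
#4 head=5: and+st i5/i6 pair
#5 head=7: xor+mul i7/i8 pair
#6 head=9: st+or i9/i10 pair

PAIRS = 4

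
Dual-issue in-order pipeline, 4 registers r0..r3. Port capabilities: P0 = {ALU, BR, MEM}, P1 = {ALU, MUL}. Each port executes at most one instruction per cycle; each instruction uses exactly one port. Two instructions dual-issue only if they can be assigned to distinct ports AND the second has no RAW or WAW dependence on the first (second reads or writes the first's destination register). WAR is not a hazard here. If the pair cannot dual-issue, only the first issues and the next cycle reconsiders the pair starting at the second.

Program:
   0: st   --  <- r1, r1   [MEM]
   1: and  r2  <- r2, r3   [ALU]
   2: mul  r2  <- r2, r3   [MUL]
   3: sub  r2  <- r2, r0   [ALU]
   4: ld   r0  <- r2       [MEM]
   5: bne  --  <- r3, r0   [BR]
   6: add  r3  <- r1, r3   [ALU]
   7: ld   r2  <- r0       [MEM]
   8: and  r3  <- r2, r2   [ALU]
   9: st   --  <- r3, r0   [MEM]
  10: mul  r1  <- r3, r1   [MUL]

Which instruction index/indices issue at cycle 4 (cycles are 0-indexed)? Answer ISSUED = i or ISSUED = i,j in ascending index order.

ISSUED = 5,6

0. st+and @i0,i1  | dual
1. mul @i2  | RAW+WAW r2
2. sub @i3  | RAW r2
3. ld @i4  | no-port MEM/BR
4. bne+add @i5,i6  | dual
5. ld @i7  | RAW r2
6. and @i8  | RAW r3
7. st+mul @i9,i10  | dual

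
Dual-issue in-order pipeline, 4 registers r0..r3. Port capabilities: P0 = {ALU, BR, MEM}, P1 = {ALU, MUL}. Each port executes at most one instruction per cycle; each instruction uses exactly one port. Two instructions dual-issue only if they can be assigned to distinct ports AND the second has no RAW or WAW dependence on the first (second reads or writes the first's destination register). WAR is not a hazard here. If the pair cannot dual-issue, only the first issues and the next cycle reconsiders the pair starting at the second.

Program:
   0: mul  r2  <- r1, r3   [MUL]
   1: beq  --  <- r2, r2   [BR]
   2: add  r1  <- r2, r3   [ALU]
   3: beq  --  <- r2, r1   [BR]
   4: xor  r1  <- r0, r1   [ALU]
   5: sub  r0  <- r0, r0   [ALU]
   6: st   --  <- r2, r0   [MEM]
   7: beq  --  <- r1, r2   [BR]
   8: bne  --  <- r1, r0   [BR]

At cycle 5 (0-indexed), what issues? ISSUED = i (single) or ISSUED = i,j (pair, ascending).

ISSUED = 7

  cy0 -> i0 (mul) RAW r2
  cy1 -> i1,i2 (beq+add) 2-wide
  cy2 -> i3,i4 (beq+xor) 2-wide
  cy3 -> i5 (sub) RAW r0
  cy4 -> i6 (st) no-port MEM/BR
  cy5 -> i7 (beq) no-port BR/BR
  cy6 -> i8 (bne) tail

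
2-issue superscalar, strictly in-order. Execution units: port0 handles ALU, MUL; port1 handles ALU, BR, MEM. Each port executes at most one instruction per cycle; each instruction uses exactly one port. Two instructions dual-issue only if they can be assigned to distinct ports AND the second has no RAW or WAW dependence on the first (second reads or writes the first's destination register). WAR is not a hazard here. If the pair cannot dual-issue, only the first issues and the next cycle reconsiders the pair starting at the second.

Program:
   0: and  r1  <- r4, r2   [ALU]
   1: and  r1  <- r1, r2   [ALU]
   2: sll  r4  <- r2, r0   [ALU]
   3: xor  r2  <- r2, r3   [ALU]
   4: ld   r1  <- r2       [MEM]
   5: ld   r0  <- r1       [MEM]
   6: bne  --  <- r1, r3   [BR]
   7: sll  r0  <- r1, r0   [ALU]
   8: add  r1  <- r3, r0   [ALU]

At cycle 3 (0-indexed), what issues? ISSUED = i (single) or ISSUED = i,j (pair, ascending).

ISSUED = 4

#0 head=0: and.ALU i0 RAW+WAW r1
#1 head=1: and.ALU+sll.ALU i1&i2 pair
#2 head=3: xor.ALU i3 RAW r2
#3 head=4: ld.MEM i4 no-port MEM/MEM
#4 head=5: ld.MEM i5 no-port MEM/BR
#5 head=6: bne.BR+sll.ALU i6&i7 pair
#6 head=8: add.ALU i8 tail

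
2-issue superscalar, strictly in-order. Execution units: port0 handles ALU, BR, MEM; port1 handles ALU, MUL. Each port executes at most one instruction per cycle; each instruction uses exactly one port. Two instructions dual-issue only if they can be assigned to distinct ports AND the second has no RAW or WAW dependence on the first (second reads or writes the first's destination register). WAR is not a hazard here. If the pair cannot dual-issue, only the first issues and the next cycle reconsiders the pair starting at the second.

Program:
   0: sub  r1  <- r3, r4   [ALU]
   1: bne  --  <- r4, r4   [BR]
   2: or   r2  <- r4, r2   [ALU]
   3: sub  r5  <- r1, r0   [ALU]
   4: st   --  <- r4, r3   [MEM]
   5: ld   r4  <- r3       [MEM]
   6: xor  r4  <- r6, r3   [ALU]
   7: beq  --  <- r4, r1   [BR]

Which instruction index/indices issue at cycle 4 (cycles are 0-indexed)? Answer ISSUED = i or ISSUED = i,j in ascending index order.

ISSUED = 6

0. sub.ALU;bne.BR @i0&i1  | pair
1. or.ALU;sub.ALU @i2&i3  | pair
2. st.MEM @i4  | no-port MEM/MEM
3. ld.MEM @i5  | WAW r4
4. xor.ALU @i6  | RAW r4
5. beq.BR @i7  | tail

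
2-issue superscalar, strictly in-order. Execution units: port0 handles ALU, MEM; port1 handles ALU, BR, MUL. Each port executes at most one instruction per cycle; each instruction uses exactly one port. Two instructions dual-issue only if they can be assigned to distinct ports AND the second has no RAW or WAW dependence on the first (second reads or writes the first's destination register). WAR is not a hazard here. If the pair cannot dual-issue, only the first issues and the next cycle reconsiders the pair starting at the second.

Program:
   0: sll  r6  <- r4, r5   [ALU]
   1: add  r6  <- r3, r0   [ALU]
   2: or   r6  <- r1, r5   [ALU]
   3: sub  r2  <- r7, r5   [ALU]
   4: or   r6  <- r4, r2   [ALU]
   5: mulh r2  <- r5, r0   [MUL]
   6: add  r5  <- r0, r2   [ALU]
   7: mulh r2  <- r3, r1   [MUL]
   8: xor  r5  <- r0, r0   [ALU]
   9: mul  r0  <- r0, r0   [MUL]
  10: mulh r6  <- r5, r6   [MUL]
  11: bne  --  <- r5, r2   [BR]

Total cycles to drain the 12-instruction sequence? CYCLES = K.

t=0 i0:sll ; WAW r6
t=1 i1:add ; WAW r6
t=2 i2&i3:or sub ; 2-wide
t=3 i4&i5:or mulh ; 2-wide
t=4 i6&i7:add mulh ; 2-wide
t=5 i8&i9:xor mul ; 2-wide
t=6 i10:mulh ; no-port MUL/BR
t=7 i11:bne ; tail

CYCLES = 8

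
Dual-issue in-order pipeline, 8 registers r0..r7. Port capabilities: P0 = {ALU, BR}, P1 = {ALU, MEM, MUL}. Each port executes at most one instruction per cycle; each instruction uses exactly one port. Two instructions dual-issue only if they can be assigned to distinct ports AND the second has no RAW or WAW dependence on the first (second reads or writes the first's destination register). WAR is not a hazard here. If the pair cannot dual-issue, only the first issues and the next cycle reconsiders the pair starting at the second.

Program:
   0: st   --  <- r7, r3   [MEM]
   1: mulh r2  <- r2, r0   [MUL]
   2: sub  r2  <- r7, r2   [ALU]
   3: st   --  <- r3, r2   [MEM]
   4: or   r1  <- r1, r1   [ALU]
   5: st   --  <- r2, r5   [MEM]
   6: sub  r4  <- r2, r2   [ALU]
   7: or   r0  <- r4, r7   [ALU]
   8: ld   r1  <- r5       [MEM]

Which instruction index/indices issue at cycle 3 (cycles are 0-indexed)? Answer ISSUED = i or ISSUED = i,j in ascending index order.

ISSUED = 3,4

  cy0 -> i0 (st) no-port MEM/MUL
  cy1 -> i1 (mulh) RAW+WAW r2
  cy2 -> i2 (sub) RAW r2
  cy3 -> i3,i4 (st/or) 2-wide
  cy4 -> i5,i6 (st/sub) 2-wide
  cy5 -> i7,i8 (or/ld) 2-wide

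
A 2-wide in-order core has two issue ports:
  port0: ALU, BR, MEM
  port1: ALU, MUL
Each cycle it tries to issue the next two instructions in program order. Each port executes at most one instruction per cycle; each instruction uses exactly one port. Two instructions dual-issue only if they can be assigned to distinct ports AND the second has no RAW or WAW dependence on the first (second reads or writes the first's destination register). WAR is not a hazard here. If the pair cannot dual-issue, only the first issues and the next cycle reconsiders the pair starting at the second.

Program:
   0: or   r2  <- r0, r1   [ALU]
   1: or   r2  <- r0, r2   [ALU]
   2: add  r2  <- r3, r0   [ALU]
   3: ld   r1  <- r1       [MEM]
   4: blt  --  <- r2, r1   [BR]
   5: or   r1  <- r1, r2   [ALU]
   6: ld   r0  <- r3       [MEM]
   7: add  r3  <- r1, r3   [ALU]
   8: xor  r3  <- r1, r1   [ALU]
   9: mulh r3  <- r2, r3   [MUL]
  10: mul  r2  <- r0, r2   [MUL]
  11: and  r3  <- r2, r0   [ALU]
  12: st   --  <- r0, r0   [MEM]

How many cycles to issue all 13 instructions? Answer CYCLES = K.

[0] i0  or  -- RAW+WAW r2
[1] i1  or  -- WAW r2
[2] i2&i3  add;ld  -- pair
[3] i4&i5  blt;or  -- pair
[4] i6&i7  ld;add  -- pair
[5] i8  xor  -- RAW+WAW r3
[6] i9  mulh  -- no-port MUL/MUL
[7] i10  mul  -- RAW r2
[8] i11&i12  and;st  -- pair

CYCLES = 9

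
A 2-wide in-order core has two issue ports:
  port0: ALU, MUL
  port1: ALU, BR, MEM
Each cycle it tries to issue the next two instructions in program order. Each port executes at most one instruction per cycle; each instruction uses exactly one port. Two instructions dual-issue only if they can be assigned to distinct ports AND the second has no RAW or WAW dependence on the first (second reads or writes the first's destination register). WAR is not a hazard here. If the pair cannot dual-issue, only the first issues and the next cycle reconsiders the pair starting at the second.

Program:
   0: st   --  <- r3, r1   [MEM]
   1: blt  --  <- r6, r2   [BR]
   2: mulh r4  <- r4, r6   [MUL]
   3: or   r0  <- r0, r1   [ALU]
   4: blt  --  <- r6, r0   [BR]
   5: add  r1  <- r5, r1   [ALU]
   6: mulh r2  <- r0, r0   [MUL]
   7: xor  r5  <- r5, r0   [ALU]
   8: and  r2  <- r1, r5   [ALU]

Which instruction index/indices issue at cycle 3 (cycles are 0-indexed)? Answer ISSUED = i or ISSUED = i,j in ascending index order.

0. st @i0  | no-port MEM/BR
1. blt/mulh @i1/i2  | pair
2. or @i3  | RAW r0
3. blt/add @i4/i5  | pair
4. mulh/xor @i6/i7  | pair
5. and @i8  | tail

ISSUED = 4,5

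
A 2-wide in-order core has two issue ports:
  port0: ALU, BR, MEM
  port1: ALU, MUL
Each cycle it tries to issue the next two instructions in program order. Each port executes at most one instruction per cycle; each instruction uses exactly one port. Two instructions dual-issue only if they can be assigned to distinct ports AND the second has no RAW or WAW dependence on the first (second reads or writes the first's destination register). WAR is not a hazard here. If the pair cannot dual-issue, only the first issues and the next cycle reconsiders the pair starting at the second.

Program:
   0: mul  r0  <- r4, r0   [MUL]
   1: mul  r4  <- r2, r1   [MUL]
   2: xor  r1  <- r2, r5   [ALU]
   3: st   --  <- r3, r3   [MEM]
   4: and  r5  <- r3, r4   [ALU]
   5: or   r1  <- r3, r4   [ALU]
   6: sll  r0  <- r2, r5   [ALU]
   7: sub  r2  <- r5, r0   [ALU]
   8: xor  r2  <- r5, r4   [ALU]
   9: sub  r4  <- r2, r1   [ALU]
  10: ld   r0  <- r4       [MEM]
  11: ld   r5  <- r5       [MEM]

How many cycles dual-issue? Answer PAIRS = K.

#0 head=0: mul.MUL i0 no-port MUL/MUL
#1 head=1: mul.MUL xor.ALU i1&i2 2-wide
#2 head=3: st.MEM and.ALU i3&i4 2-wide
#3 head=5: or.ALU sll.ALU i5&i6 2-wide
#4 head=7: sub.ALU i7 WAW r2
#5 head=8: xor.ALU i8 RAW r2
#6 head=9: sub.ALU i9 RAW r4
#7 head=10: ld.MEM i10 no-port MEM/MEM
#8 head=11: ld.MEM i11 tail

PAIRS = 3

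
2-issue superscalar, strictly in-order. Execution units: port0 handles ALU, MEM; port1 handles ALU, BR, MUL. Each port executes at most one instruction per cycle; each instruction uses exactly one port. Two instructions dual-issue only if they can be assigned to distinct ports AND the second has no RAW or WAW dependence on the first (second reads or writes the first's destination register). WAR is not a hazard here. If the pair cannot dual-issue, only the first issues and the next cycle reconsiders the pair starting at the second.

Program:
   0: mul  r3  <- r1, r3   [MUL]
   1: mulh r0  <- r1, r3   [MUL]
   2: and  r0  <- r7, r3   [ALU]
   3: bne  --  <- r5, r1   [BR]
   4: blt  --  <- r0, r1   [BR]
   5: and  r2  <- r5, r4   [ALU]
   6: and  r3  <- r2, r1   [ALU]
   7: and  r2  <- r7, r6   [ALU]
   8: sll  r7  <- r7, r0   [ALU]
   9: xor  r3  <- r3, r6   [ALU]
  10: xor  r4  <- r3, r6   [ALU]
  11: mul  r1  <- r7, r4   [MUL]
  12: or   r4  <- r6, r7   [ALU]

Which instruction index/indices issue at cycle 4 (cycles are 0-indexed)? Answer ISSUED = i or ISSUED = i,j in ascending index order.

t=0 i0:mul ; no-port MUL/MUL
t=1 i1:mulh ; WAW r0
t=2 i2,i3:and+bne ; 2-wide
t=3 i4,i5:blt+and ; 2-wide
t=4 i6,i7:and+and ; 2-wide
t=5 i8,i9:sll+xor ; 2-wide
t=6 i10:xor ; RAW r4
t=7 i11,i12:mul+or ; 2-wide

ISSUED = 6,7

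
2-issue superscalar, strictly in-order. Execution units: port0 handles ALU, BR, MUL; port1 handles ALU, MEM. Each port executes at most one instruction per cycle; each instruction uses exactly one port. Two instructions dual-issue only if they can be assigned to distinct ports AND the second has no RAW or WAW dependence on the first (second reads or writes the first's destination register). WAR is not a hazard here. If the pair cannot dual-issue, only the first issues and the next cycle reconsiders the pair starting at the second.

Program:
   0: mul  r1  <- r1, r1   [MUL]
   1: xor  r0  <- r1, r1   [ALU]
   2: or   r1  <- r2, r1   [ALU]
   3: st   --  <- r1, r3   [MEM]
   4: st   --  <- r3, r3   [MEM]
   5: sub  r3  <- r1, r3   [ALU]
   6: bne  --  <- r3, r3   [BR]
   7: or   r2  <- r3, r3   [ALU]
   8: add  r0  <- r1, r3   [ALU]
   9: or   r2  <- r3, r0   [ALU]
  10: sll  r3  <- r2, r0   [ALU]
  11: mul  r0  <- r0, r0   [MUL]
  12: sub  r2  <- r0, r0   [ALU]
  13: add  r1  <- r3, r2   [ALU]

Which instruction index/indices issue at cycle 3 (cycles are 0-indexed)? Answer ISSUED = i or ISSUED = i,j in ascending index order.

[0] i0  mul.MUL  -- RAW r1
[1] i1+i2  xor.ALU or.ALU  -- 2-wide
[2] i3  st.MEM  -- no-port MEM/MEM
[3] i4+i5  st.MEM sub.ALU  -- 2-wide
[4] i6+i7  bne.BR or.ALU  -- 2-wide
[5] i8  add.ALU  -- RAW r0
[6] i9  or.ALU  -- RAW r2
[7] i10+i11  sll.ALU mul.MUL  -- 2-wide
[8] i12  sub.ALU  -- RAW r2
[9] i13  add.ALU  -- tail

ISSUED = 4,5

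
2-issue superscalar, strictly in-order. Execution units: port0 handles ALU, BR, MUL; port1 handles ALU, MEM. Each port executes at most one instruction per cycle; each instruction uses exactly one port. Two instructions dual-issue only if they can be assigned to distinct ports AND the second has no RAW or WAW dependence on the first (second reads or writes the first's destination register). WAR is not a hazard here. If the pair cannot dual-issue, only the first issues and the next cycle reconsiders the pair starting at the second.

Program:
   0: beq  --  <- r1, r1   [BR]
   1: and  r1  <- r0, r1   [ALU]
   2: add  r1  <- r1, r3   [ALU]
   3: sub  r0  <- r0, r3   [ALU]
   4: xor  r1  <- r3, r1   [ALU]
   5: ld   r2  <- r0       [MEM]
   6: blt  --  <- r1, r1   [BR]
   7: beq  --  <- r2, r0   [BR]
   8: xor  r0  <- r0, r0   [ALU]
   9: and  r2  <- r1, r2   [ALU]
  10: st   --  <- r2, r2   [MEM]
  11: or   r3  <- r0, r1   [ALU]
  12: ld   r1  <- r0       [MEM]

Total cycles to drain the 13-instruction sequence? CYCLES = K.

t=0 i0&i1:beq.BR+and.ALU ; dual
t=1 i2&i3:add.ALU+sub.ALU ; dual
t=2 i4&i5:xor.ALU+ld.MEM ; dual
t=3 i6:blt.BR ; no-port BR/BR
t=4 i7&i8:beq.BR+xor.ALU ; dual
t=5 i9:and.ALU ; RAW r2
t=6 i10&i11:st.MEM+or.ALU ; dual
t=7 i12:ld.MEM ; tail

CYCLES = 8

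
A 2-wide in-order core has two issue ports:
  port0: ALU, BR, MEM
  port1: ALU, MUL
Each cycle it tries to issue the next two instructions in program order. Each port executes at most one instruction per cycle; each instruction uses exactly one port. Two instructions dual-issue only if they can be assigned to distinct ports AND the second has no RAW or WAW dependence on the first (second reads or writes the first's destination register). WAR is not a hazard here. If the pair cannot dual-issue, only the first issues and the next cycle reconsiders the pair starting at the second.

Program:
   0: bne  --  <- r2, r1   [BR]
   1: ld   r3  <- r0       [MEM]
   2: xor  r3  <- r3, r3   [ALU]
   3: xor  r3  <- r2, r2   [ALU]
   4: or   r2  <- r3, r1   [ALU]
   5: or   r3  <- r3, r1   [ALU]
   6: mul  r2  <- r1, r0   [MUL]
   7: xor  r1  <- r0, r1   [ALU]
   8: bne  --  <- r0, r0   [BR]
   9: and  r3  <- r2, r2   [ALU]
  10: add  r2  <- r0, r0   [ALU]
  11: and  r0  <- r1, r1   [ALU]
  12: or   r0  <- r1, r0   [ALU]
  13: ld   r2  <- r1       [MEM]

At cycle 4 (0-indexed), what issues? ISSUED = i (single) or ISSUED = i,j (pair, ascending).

ISSUED = 4,5

t=0 i0:bne ; no-port BR/MEM
t=1 i1:ld ; RAW+WAW r3
t=2 i2:xor ; WAW r3
t=3 i3:xor ; RAW r3
t=4 i4/i5:or+or ; dual
t=5 i6/i7:mul+xor ; dual
t=6 i8/i9:bne+and ; dual
t=7 i10/i11:add+and ; dual
t=8 i12/i13:or+ld ; dual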